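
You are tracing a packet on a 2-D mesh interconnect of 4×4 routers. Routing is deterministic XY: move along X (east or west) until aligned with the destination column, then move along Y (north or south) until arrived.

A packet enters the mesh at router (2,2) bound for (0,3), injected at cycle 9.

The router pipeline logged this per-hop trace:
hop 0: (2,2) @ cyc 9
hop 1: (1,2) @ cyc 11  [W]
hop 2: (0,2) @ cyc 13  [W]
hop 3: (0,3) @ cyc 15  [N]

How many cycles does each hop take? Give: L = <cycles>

L = 2

Between hops 0 and 1 the cycle counter advances 11 − 9 = 2.
Per-hop latency L = Δcyc = 2.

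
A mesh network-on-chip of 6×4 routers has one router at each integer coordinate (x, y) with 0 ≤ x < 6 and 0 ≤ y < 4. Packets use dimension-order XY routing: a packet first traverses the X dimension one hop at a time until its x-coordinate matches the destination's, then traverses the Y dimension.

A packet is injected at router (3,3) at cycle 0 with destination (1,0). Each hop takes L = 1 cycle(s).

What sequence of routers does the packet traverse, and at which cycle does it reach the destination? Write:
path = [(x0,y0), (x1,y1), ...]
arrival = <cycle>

path = [(3,3), (2,3), (1,3), (1,2), (1,1), (1,0)]
arrival = 5

  0. router=(3,3) cycle=0 (inject)
  1. router=(2,3) cycle=1 dir=W
  2. router=(1,3) cycle=2 dir=W
  3. router=(1,2) cycle=3 dir=S
  4. router=(1,1) cycle=4 dir=S
  5. router=(1,0) cycle=5 dir=S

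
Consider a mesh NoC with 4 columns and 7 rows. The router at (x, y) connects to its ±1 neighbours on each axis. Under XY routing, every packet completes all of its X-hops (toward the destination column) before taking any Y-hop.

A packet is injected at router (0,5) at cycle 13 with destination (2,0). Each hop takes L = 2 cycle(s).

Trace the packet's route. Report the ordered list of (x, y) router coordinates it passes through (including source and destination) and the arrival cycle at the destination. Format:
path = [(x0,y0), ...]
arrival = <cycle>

path = [(0,5), (1,5), (2,5), (2,4), (2,3), (2,2), (2,1), (2,0)]
arrival = 27

hop 0: (0,5) @ cyc 13
hop 1: (1,5) @ cyc 15  [E]
hop 2: (2,5) @ cyc 17  [E]
hop 3: (2,4) @ cyc 19  [S]
hop 4: (2,3) @ cyc 21  [S]
hop 5: (2,2) @ cyc 23  [S]
hop 6: (2,1) @ cyc 25  [S]
hop 7: (2,0) @ cyc 27  [S]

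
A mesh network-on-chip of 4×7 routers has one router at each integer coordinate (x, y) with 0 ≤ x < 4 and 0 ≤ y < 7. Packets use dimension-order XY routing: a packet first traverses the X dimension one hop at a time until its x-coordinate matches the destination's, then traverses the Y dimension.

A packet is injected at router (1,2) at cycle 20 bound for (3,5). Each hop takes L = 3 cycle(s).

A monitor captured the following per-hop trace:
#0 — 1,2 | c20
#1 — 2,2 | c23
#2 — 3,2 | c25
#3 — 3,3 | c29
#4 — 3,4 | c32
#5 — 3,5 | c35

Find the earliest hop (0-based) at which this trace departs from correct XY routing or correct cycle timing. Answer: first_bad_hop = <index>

first_bad_hop = 2

  1: Δx=+1 Δy=+0 Δt=3 [ok]
  2: Δx=+1 Δy=+0 Δt=2 [BAD: Δcyc=2≠L]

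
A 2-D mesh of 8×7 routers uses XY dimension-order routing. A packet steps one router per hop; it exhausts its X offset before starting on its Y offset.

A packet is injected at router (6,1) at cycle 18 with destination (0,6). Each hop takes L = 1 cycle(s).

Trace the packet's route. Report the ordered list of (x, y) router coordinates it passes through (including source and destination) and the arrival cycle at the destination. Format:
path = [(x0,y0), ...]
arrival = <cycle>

path = [(6,1), (5,1), (4,1), (3,1), (2,1), (1,1), (0,1), (0,2), (0,3), (0,4), (0,5), (0,6)]
arrival = 29

[0] x=6 y=1 t=18
[1] x=5 y=1 t=19 →W
[2] x=4 y=1 t=20 →W
[3] x=3 y=1 t=21 →W
[4] x=2 y=1 t=22 →W
[5] x=1 y=1 t=23 →W
[6] x=0 y=1 t=24 →W
[7] x=0 y=2 t=25 →N
[8] x=0 y=3 t=26 →N
[9] x=0 y=4 t=27 →N
[10] x=0 y=5 t=28 →N
[11] x=0 y=6 t=29 →N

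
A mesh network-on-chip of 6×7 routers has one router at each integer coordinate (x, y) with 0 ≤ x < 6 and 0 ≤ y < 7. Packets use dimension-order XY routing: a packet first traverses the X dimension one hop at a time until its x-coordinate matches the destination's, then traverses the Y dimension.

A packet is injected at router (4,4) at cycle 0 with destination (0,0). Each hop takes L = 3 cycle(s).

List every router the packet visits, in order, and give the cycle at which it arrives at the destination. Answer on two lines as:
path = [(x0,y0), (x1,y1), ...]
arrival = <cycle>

path = [(4,4), (3,4), (2,4), (1,4), (0,4), (0,3), (0,2), (0,1), (0,0)]
arrival = 24

t=0: at (4,4)
t=3: at (3,4) after W
t=6: at (2,4) after W
t=9: at (1,4) after W
t=12: at (0,4) after W
t=15: at (0,3) after S
t=18: at (0,2) after S
t=21: at (0,1) after S
t=24: at (0,0) after S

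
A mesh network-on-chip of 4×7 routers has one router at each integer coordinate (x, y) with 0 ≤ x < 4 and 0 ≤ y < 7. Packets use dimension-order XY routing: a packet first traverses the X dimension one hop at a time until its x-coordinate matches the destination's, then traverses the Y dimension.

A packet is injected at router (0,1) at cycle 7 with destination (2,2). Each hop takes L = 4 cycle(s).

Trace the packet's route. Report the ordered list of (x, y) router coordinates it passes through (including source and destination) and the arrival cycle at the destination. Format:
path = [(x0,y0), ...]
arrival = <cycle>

src (0,1)  cyc=7
E→(1,1)  cyc=11
E→(2,1)  cyc=15
N→(2,2)  cyc=19

path = [(0,1), (1,1), (2,1), (2,2)]
arrival = 19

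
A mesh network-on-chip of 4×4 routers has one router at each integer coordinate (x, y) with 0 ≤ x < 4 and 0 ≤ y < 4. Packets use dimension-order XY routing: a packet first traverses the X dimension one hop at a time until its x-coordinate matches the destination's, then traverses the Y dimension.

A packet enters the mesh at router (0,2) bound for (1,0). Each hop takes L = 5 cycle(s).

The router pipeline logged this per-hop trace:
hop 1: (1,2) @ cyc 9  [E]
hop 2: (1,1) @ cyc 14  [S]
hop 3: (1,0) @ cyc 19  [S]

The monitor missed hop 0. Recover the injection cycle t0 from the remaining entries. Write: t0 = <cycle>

Hop 1 reached at cycle 9; hop k is at t0 + k·L.
Subtract one hop: t0 = 9 − 5 = 4.

t0 = 4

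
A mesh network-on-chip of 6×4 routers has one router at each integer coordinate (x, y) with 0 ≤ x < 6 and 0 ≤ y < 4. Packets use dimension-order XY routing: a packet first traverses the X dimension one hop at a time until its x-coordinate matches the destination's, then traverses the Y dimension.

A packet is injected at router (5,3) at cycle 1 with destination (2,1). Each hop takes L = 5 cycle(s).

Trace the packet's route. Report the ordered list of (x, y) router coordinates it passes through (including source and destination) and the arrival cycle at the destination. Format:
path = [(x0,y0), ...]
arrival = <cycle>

hop 0: (5,3) @ cyc 1
hop 1: (4,3) @ cyc 6  [W]
hop 2: (3,3) @ cyc 11  [W]
hop 3: (2,3) @ cyc 16  [W]
hop 4: (2,2) @ cyc 21  [S]
hop 5: (2,1) @ cyc 26  [S]

path = [(5,3), (4,3), (3,3), (2,3), (2,2), (2,1)]
arrival = 26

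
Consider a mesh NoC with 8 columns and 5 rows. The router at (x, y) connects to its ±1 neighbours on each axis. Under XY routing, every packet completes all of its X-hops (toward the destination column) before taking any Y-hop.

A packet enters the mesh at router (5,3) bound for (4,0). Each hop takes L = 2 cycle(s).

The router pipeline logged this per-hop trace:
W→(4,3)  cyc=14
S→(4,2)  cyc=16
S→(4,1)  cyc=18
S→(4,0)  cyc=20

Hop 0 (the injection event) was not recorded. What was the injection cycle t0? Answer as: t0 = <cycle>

t0 = 12

At hop 1 the cycle is 14; in general cyc_k = t0 + kL.
t0 = cyc[1] − L = 14 − 2 = 12.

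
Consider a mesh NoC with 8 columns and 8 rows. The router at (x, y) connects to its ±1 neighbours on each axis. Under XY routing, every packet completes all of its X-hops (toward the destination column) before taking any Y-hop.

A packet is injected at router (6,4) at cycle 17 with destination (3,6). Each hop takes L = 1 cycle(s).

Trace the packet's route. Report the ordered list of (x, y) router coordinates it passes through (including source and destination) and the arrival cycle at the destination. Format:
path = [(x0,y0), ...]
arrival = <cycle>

t=17: at (6,4)
t=18: at (5,4) after W
t=19: at (4,4) after W
t=20: at (3,4) after W
t=21: at (3,5) after N
t=22: at (3,6) after N

path = [(6,4), (5,4), (4,4), (3,4), (3,5), (3,6)]
arrival = 22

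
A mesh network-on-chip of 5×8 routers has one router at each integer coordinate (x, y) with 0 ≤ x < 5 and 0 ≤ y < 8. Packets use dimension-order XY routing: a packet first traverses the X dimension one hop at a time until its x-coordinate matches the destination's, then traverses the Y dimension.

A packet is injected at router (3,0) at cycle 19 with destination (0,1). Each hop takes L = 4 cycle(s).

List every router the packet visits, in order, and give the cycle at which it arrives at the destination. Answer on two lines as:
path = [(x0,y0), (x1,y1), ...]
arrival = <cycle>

#0 — 3,0 | c19
#1 — 2,0 | c23 | W
#2 — 1,0 | c27 | W
#3 — 0,0 | c31 | W
#4 — 0,1 | c35 | N

path = [(3,0), (2,0), (1,0), (0,0), (0,1)]
arrival = 35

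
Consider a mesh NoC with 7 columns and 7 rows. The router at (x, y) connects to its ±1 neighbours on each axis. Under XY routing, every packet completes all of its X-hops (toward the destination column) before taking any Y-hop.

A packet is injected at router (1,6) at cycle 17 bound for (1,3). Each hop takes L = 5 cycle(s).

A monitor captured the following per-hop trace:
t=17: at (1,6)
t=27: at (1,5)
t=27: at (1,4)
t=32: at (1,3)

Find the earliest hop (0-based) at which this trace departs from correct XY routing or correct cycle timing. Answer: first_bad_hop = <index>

  1: Δx=+0 Δy=-1 Δt=10 [BAD: Δcyc=10≠L]

first_bad_hop = 1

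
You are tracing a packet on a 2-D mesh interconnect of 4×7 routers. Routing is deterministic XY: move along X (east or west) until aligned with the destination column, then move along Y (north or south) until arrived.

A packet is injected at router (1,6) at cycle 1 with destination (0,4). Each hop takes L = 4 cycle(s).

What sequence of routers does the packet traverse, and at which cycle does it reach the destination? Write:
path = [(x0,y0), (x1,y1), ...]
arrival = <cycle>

t=1: at (1,6)
t=5: at (0,6) after W
t=9: at (0,5) after S
t=13: at (0,4) after S

path = [(1,6), (0,6), (0,5), (0,4)]
arrival = 13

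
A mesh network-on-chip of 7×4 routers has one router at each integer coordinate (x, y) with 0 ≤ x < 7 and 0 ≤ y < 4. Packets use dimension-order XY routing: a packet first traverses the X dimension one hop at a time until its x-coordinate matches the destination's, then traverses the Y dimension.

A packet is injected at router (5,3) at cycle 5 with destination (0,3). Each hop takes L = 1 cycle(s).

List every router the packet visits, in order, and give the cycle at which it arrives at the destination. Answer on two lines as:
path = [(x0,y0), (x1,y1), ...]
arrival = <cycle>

src (5,3)  cyc=5
W→(4,3)  cyc=6
W→(3,3)  cyc=7
W→(2,3)  cyc=8
W→(1,3)  cyc=9
W→(0,3)  cyc=10

path = [(5,3), (4,3), (3,3), (2,3), (1,3), (0,3)]
arrival = 10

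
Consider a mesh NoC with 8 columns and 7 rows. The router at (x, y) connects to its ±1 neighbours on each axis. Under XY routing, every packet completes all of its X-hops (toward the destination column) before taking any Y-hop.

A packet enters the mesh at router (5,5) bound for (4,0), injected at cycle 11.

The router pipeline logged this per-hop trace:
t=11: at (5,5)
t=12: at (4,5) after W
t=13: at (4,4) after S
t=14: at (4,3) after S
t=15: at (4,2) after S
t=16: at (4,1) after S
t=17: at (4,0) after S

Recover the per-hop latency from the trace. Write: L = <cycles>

Between hops 0 and 1 the cycle counter advances 12 − 11 = 1.
Each hop adds L, hence L = 1.

L = 1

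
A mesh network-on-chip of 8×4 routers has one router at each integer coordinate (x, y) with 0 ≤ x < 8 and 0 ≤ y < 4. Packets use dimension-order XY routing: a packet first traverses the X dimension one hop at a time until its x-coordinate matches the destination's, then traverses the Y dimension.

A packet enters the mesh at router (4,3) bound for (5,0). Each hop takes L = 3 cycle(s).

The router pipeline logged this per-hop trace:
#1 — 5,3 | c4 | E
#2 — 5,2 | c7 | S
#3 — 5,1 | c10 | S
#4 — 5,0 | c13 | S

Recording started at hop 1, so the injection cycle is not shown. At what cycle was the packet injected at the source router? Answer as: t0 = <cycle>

t0 = 1

The first recorded entry is hop 1 at cycle 4.
Subtract one hop: t0 = 4 − 3 = 1.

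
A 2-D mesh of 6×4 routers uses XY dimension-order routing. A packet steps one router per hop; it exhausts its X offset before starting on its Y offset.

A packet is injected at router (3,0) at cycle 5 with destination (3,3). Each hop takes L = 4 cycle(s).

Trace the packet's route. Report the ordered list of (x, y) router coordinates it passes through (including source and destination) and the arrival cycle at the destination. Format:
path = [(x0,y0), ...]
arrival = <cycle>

#0 — 3,0 | c5
#1 — 3,1 | c9 | N
#2 — 3,2 | c13 | N
#3 — 3,3 | c17 | N

path = [(3,0), (3,1), (3,2), (3,3)]
arrival = 17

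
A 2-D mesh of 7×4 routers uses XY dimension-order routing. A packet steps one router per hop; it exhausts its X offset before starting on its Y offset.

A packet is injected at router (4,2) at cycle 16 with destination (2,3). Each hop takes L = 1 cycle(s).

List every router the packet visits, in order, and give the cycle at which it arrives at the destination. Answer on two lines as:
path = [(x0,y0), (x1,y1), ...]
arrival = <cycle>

path = [(4,2), (3,2), (2,2), (2,3)]
arrival = 19

t=16: at (4,2)
t=17: at (3,2) after W
t=18: at (2,2) after W
t=19: at (2,3) after N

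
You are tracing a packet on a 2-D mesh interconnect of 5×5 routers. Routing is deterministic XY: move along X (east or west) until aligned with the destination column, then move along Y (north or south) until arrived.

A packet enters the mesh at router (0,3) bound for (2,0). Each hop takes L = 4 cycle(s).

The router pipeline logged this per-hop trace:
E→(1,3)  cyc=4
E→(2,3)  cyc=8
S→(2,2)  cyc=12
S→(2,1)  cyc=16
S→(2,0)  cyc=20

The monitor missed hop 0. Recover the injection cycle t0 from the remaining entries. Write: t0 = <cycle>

The first recorded entry is hop 1 at cycle 4.
So t0 = 4 − 1·4 = 0.

t0 = 0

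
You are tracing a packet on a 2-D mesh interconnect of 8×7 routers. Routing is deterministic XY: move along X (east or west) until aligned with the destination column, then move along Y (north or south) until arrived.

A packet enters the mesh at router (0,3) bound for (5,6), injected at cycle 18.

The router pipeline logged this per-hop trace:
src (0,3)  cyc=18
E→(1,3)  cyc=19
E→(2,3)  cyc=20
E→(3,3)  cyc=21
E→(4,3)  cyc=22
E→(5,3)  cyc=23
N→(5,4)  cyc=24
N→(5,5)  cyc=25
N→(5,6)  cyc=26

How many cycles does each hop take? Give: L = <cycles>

L = 1

Between hops 0 and 1 the cycle counter advances 19 − 18 = 1.
Each hop adds L, hence L = 1.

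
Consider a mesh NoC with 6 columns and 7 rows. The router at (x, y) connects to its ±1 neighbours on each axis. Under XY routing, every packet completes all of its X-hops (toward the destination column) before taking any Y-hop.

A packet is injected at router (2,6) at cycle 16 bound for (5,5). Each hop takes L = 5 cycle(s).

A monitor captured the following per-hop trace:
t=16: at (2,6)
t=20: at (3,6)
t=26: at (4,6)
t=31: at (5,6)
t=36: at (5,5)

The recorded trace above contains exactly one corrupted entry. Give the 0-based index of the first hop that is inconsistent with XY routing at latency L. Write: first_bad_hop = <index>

first_bad_hop = 1

  1: Δx=+1 Δy=+0 Δt=4 [BAD: Δcyc=4≠L]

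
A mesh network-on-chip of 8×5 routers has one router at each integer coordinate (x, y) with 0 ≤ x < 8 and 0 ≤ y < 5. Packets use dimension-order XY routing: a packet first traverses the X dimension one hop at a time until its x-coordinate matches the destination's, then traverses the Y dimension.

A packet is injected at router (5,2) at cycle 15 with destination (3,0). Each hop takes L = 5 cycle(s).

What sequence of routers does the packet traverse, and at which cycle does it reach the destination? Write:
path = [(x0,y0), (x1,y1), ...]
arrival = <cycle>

path = [(5,2), (4,2), (3,2), (3,1), (3,0)]
arrival = 35

  0. router=(5,2) cycle=15 (inject)
  1. router=(4,2) cycle=20 dir=W
  2. router=(3,2) cycle=25 dir=W
  3. router=(3,1) cycle=30 dir=S
  4. router=(3,0) cycle=35 dir=S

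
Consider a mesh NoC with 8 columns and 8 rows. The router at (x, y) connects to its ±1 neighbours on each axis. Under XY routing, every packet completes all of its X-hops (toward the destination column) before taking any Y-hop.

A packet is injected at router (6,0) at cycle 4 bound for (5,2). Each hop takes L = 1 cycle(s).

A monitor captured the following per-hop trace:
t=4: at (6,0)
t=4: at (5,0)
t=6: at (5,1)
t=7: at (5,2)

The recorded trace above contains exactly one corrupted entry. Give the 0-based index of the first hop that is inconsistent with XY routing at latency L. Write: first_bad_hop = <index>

[1] (-1,+0) / 0c ⇒ BAD: Δcyc=0≠L

first_bad_hop = 1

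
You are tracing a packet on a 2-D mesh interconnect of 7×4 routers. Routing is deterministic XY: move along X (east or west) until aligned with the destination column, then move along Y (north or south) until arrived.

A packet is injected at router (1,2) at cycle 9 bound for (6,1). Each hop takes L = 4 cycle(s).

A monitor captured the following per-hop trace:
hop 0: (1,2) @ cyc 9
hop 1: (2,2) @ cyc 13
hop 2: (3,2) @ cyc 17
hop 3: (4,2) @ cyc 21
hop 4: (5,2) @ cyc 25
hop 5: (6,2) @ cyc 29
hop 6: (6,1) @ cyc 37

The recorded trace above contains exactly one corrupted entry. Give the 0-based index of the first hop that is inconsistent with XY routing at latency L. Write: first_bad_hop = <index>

hop 1: step (+1,+0), +4 cyc — ok
hop 2: step (+1,+0), +4 cyc — ok
hop 3: step (+1,+0), +4 cyc — ok
hop 4: step (+1,+0), +4 cyc — ok
hop 5: step (+1,+0), +4 cyc — ok
hop 6: step (+0,-1), +8 cyc — BAD: Δcyc=8≠L

first_bad_hop = 6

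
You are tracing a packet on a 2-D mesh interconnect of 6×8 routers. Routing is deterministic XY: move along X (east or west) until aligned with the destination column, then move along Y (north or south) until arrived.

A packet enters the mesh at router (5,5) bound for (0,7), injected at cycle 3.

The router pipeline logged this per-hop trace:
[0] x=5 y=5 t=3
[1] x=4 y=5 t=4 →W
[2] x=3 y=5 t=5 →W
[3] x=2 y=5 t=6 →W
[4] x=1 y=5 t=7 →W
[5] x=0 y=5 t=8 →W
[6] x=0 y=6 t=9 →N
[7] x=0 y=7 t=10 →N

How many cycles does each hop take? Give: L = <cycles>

L = 1

cyc[1] − cyc[0] = 4 − 3 = 1.
Per-hop latency L = Δcyc = 1.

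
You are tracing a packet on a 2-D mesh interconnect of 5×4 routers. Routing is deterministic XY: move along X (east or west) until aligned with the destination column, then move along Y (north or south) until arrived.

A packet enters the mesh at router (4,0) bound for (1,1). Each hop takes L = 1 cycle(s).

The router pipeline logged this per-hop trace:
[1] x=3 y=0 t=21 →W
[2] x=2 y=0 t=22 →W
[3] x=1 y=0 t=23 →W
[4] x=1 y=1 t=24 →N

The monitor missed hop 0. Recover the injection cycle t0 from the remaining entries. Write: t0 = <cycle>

The first recorded entry is hop 1 at cycle 21.
Therefore t0 = 21 − L = 20.

t0 = 20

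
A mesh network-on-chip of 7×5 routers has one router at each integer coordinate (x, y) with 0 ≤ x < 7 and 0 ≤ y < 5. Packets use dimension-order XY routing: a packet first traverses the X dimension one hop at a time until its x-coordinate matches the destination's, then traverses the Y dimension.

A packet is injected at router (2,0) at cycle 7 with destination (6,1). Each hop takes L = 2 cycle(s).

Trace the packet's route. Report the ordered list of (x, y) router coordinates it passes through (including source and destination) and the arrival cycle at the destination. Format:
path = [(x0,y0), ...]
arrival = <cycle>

path = [(2,0), (3,0), (4,0), (5,0), (6,0), (6,1)]
arrival = 17

#0 — 2,0 | c7
#1 — 3,0 | c9 | E
#2 — 4,0 | c11 | E
#3 — 5,0 | c13 | E
#4 — 6,0 | c15 | E
#5 — 6,1 | c17 | N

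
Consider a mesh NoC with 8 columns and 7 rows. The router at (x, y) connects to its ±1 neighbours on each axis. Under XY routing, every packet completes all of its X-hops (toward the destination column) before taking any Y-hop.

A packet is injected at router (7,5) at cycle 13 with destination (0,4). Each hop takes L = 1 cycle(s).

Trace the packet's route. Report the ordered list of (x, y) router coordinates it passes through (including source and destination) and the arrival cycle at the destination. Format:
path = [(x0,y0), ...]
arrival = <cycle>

path = [(7,5), (6,5), (5,5), (4,5), (3,5), (2,5), (1,5), (0,5), (0,4)]
arrival = 21

[0] x=7 y=5 t=13
[1] x=6 y=5 t=14 →W
[2] x=5 y=5 t=15 →W
[3] x=4 y=5 t=16 →W
[4] x=3 y=5 t=17 →W
[5] x=2 y=5 t=18 →W
[6] x=1 y=5 t=19 →W
[7] x=0 y=5 t=20 →W
[8] x=0 y=4 t=21 →S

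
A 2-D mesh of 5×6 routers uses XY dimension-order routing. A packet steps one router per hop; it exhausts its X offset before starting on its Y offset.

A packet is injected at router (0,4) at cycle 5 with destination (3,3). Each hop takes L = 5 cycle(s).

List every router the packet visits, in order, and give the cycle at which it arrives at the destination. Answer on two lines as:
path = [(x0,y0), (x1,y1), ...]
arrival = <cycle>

path = [(0,4), (1,4), (2,4), (3,4), (3,3)]
arrival = 25

#0 — 0,4 | c5
#1 — 1,4 | c10 | E
#2 — 2,4 | c15 | E
#3 — 3,4 | c20 | E
#4 — 3,3 | c25 | S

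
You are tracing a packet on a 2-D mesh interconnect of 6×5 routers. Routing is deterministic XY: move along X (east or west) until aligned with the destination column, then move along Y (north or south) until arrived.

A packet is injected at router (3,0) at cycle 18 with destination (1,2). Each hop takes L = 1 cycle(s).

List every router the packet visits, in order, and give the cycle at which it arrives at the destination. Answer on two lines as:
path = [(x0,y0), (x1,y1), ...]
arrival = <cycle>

path = [(3,0), (2,0), (1,0), (1,1), (1,2)]
arrival = 22

src (3,0)  cyc=18
W→(2,0)  cyc=19
W→(1,0)  cyc=20
N→(1,1)  cyc=21
N→(1,2)  cyc=22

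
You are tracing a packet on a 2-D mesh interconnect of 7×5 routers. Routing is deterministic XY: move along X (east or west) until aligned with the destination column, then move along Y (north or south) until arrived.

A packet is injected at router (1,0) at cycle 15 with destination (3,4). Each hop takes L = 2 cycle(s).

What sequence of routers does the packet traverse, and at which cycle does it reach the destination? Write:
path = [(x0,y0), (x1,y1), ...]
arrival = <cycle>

  0. router=(1,0) cycle=15 (inject)
  1. router=(2,0) cycle=17 dir=E
  2. router=(3,0) cycle=19 dir=E
  3. router=(3,1) cycle=21 dir=N
  4. router=(3,2) cycle=23 dir=N
  5. router=(3,3) cycle=25 dir=N
  6. router=(3,4) cycle=27 dir=N

path = [(1,0), (2,0), (3,0), (3,1), (3,2), (3,3), (3,4)]
arrival = 27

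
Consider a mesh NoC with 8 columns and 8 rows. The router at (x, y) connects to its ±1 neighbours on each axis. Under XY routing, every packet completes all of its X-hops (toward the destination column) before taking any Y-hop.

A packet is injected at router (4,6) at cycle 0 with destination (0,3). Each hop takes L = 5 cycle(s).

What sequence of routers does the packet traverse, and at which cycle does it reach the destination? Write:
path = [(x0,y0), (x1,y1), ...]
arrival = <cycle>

path = [(4,6), (3,6), (2,6), (1,6), (0,6), (0,5), (0,4), (0,3)]
arrival = 35

#0 — 4,6 | c0
#1 — 3,6 | c5 | W
#2 — 2,6 | c10 | W
#3 — 1,6 | c15 | W
#4 — 0,6 | c20 | W
#5 — 0,5 | c25 | S
#6 — 0,4 | c30 | S
#7 — 0,3 | c35 | S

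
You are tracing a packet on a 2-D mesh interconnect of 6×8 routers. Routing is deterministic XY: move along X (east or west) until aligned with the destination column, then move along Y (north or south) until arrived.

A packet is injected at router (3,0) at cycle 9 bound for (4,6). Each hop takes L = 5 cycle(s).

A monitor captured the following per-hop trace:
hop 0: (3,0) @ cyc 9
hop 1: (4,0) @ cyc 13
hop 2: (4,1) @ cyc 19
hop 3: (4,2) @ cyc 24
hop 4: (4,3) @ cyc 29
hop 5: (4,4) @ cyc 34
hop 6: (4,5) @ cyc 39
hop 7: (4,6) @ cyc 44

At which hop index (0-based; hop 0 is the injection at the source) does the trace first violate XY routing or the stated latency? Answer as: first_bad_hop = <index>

first_bad_hop = 1

[1] (+1,+0) / 4c ⇒ BAD: Δcyc=4≠L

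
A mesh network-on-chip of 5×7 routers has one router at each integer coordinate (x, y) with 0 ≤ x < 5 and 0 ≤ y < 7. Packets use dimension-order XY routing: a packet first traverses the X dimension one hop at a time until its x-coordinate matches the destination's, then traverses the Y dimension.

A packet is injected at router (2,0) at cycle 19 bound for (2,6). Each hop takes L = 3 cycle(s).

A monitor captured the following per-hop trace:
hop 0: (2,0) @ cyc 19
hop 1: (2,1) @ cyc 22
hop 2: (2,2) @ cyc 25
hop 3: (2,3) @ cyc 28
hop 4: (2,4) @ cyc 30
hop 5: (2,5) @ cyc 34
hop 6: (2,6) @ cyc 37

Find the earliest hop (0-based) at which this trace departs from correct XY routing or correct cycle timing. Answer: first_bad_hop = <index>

  1: Δx=+0 Δy=+1 Δt=3 [ok]
  2: Δx=+0 Δy=+1 Δt=3 [ok]
  3: Δx=+0 Δy=+1 Δt=3 [ok]
  4: Δx=+0 Δy=+1 Δt=2 [BAD: Δcyc=2≠L]

first_bad_hop = 4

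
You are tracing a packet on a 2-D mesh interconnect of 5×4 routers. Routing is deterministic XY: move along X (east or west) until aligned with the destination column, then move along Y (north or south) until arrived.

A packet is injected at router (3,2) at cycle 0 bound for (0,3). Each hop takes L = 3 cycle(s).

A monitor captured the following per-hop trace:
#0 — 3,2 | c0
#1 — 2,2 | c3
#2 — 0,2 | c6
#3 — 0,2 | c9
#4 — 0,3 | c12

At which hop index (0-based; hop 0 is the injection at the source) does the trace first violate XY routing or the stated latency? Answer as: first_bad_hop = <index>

  1: Δx=-1 Δy=+0 Δt=3 [ok]
  2: Δx=-2 Δy=+0 Δt=3 [BAD: non-unit step]

first_bad_hop = 2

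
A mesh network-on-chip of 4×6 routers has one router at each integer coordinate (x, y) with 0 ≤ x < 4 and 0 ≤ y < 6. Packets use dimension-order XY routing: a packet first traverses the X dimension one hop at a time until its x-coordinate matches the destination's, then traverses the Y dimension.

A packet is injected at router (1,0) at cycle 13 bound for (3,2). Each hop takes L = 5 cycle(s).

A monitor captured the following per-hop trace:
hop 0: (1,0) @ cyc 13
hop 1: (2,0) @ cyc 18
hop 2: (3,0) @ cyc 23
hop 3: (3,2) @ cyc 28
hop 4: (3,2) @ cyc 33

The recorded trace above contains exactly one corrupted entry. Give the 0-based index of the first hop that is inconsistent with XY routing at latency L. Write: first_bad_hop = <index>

first_bad_hop = 3

  1: Δx=+1 Δy=+0 Δt=5 [ok]
  2: Δx=+1 Δy=+0 Δt=5 [ok]
  3: Δx=+0 Δy=+2 Δt=5 [BAD: non-unit step]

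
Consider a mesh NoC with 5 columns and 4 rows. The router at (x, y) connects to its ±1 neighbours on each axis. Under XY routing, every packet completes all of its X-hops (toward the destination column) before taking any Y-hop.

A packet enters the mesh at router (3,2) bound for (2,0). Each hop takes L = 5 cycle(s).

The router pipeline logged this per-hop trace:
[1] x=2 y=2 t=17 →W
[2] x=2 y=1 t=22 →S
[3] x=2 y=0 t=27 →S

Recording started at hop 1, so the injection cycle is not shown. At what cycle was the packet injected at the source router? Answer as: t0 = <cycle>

t0 = 12

The first recorded entry is hop 1 at cycle 17.
t0 = cyc[1] − L = 17 − 5 = 12.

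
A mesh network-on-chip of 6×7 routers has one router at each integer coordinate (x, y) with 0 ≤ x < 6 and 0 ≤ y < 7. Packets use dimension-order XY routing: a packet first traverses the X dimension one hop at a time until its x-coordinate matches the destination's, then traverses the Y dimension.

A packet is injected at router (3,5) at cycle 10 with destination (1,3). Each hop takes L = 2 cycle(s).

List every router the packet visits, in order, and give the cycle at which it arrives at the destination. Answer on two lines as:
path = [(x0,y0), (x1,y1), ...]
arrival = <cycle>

path = [(3,5), (2,5), (1,5), (1,4), (1,3)]
arrival = 18

[0] x=3 y=5 t=10
[1] x=2 y=5 t=12 →W
[2] x=1 y=5 t=14 →W
[3] x=1 y=4 t=16 →S
[4] x=1 y=3 t=18 →S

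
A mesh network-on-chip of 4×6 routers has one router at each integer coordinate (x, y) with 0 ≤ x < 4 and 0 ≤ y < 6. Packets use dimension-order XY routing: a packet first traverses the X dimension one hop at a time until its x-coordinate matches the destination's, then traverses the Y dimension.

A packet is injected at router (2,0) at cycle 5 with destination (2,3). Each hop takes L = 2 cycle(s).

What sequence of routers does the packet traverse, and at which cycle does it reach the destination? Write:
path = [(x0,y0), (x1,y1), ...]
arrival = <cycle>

path = [(2,0), (2,1), (2,2), (2,3)]
arrival = 11

  0. router=(2,0) cycle=5 (inject)
  1. router=(2,1) cycle=7 dir=N
  2. router=(2,2) cycle=9 dir=N
  3. router=(2,3) cycle=11 dir=N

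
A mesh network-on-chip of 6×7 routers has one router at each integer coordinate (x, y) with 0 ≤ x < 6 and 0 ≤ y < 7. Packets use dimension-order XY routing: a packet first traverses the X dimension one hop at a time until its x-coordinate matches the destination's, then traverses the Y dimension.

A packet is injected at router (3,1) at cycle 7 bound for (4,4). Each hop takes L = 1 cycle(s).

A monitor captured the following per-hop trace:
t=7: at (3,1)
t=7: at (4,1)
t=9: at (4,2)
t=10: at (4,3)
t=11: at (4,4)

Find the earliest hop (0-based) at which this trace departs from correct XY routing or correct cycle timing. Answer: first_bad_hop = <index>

hop 1: step (+1,+0), +0 cyc — BAD: Δcyc=0≠L

first_bad_hop = 1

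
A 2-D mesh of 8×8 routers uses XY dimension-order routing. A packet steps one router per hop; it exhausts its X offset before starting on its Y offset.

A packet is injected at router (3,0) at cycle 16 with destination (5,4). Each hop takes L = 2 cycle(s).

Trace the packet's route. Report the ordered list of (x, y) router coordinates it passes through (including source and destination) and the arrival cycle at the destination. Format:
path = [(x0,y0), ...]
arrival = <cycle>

path = [(3,0), (4,0), (5,0), (5,1), (5,2), (5,3), (5,4)]
arrival = 28

t=16: at (3,0)
t=18: at (4,0) after E
t=20: at (5,0) after E
t=22: at (5,1) after N
t=24: at (5,2) after N
t=26: at (5,3) after N
t=28: at (5,4) after N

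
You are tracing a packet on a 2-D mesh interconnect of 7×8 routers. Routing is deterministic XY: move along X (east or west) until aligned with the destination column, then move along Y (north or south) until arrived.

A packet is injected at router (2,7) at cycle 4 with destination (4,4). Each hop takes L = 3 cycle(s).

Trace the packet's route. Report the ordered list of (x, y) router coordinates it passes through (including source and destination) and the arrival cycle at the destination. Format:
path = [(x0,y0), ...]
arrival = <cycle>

[0] x=2 y=7 t=4
[1] x=3 y=7 t=7 →E
[2] x=4 y=7 t=10 →E
[3] x=4 y=6 t=13 →S
[4] x=4 y=5 t=16 →S
[5] x=4 y=4 t=19 →S

path = [(2,7), (3,7), (4,7), (4,6), (4,5), (4,4)]
arrival = 19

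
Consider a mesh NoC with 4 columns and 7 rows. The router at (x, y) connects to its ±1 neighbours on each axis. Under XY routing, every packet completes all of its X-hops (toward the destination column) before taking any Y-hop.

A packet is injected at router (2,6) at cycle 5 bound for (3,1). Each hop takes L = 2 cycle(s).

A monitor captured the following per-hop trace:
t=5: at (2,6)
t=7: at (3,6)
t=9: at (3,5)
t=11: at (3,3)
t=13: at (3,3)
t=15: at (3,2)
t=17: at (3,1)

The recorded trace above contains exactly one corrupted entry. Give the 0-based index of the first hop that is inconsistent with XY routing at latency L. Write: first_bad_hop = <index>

[1] (+1,+0) / 2c ⇒ ok
[2] (+0,-1) / 2c ⇒ ok
[3] (+0,-2) / 2c ⇒ BAD: non-unit step

first_bad_hop = 3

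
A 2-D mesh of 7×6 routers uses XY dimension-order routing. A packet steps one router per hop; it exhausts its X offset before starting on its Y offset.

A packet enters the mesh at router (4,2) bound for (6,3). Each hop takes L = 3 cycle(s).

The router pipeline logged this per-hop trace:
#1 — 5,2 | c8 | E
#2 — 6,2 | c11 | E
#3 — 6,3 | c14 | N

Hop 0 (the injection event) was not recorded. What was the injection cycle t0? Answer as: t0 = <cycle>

t0 = 5

cyc[1] = 8 and cyc[k] = t0 + k·L for every k.
Therefore t0 = 8 − L = 5.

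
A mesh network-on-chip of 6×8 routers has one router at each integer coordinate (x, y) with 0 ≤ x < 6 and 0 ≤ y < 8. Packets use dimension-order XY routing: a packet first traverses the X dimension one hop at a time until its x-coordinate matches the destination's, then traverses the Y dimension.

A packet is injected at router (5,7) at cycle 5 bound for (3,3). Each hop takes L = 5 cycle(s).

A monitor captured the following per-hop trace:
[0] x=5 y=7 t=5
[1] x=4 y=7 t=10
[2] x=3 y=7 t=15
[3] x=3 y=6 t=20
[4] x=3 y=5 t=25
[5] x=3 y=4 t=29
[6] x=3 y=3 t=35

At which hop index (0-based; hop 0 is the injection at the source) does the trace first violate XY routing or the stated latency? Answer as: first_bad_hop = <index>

[1] (-1,+0) / 5c ⇒ ok
[2] (-1,+0) / 5c ⇒ ok
[3] (+0,-1) / 5c ⇒ ok
[4] (+0,-1) / 5c ⇒ ok
[5] (+0,-1) / 4c ⇒ BAD: Δcyc=4≠L

first_bad_hop = 5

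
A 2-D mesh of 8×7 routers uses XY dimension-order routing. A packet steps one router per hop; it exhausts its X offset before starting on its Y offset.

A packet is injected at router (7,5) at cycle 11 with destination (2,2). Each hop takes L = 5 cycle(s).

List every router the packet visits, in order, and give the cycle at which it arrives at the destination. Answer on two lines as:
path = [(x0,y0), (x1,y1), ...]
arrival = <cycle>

path = [(7,5), (6,5), (5,5), (4,5), (3,5), (2,5), (2,4), (2,3), (2,2)]
arrival = 51

#0 — 7,5 | c11
#1 — 6,5 | c16 | W
#2 — 5,5 | c21 | W
#3 — 4,5 | c26 | W
#4 — 3,5 | c31 | W
#5 — 2,5 | c36 | W
#6 — 2,4 | c41 | S
#7 — 2,3 | c46 | S
#8 — 2,2 | c51 | S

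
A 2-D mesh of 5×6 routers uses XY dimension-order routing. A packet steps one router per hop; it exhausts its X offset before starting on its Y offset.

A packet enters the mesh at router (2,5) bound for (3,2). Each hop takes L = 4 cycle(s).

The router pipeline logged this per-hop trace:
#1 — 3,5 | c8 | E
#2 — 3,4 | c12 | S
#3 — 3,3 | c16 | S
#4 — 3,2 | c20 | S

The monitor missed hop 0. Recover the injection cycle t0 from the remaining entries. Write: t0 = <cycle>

cyc[1] = 8 and cyc[k] = t0 + k·L for every k.
So t0 = 8 − 1·4 = 4.

t0 = 4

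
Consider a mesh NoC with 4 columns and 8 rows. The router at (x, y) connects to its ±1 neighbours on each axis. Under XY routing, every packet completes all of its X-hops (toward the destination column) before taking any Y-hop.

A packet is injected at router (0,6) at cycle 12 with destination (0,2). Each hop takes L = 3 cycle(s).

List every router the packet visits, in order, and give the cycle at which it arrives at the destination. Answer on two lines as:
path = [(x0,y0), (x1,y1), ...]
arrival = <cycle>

t=12: at (0,6)
t=15: at (0,5) after S
t=18: at (0,4) after S
t=21: at (0,3) after S
t=24: at (0,2) after S

path = [(0,6), (0,5), (0,4), (0,3), (0,2)]
arrival = 24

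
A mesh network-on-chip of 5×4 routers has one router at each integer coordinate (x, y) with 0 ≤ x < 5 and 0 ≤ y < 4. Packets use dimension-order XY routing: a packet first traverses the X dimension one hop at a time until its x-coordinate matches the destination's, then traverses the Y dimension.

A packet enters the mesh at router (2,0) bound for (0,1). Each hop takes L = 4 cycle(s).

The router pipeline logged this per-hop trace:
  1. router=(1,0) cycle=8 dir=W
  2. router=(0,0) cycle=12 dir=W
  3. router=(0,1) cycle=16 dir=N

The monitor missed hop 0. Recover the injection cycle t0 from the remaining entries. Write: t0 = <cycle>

Hop 1 reached at cycle 8; hop k is at t0 + k·L.
Subtract one hop: t0 = 8 − 4 = 4.

t0 = 4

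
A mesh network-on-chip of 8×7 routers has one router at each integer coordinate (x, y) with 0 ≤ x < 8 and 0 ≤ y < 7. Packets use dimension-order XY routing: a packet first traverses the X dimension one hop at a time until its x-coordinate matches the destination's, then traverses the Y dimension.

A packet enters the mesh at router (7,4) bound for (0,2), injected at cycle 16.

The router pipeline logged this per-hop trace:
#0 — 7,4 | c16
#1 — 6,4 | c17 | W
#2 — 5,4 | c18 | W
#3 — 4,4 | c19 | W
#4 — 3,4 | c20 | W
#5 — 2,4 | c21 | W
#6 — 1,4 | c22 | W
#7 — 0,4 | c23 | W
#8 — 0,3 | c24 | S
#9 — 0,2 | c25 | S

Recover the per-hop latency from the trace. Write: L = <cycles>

L = 1

Δcyc across hop 0→1: 17 − 16 = 1.
That increment is L by definition: L = 1.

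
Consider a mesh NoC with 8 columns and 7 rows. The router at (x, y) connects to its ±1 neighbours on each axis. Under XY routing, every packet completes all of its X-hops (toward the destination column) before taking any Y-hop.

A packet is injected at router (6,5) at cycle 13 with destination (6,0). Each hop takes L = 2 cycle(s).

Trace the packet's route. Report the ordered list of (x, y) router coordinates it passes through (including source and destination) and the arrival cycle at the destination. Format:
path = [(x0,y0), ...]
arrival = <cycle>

[0] x=6 y=5 t=13
[1] x=6 y=4 t=15 →S
[2] x=6 y=3 t=17 →S
[3] x=6 y=2 t=19 →S
[4] x=6 y=1 t=21 →S
[5] x=6 y=0 t=23 →S

path = [(6,5), (6,4), (6,3), (6,2), (6,1), (6,0)]
arrival = 23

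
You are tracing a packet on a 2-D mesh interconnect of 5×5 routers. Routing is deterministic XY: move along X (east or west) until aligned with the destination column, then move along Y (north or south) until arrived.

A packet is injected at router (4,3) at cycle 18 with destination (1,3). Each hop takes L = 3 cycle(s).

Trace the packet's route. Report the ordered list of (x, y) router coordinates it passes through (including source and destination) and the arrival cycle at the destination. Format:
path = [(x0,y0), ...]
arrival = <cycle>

path = [(4,3), (3,3), (2,3), (1,3)]
arrival = 27

[0] x=4 y=3 t=18
[1] x=3 y=3 t=21 →W
[2] x=2 y=3 t=24 →W
[3] x=1 y=3 t=27 →W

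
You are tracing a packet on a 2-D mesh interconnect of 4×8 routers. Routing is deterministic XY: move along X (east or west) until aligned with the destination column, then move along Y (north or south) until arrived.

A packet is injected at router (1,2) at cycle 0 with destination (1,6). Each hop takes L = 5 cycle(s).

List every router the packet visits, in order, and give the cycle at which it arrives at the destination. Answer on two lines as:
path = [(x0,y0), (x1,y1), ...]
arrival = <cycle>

path = [(1,2), (1,3), (1,4), (1,5), (1,6)]
arrival = 20

[0] x=1 y=2 t=0
[1] x=1 y=3 t=5 →N
[2] x=1 y=4 t=10 →N
[3] x=1 y=5 t=15 →N
[4] x=1 y=6 t=20 →N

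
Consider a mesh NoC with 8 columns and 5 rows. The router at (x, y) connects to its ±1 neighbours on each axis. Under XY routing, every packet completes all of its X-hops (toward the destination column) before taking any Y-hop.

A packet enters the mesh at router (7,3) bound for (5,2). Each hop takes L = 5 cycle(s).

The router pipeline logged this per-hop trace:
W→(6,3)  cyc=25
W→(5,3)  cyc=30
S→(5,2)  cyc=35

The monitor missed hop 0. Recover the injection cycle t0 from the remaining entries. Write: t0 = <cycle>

At hop 1 the cycle is 25; in general cyc_k = t0 + kL.
So t0 = 25 − 1·5 = 20.

t0 = 20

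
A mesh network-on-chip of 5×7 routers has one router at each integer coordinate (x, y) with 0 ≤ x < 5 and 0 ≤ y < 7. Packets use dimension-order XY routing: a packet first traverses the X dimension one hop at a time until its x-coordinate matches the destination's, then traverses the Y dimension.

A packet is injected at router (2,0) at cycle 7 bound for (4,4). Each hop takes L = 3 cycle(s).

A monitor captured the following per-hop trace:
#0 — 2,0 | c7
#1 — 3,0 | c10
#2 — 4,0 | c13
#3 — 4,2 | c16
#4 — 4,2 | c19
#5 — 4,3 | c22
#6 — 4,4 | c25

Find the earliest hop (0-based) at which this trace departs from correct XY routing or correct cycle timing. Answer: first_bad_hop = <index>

check 1→ d=(1,0) cyc+3: ok
check 2→ d=(1,0) cyc+3: ok
check 3→ d=(0,2) cyc+3: BAD: non-unit step

first_bad_hop = 3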